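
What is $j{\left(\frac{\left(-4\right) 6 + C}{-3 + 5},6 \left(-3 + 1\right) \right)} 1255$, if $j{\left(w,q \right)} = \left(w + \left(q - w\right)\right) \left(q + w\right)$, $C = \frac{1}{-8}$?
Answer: $\frac{1449525}{4} \approx 3.6238 \cdot 10^{5}$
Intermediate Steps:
$C = - \frac{1}{8} \approx -0.125$
$j{\left(w,q \right)} = q \left(q + w\right)$
$j{\left(\frac{\left(-4\right) 6 + C}{-3 + 5},6 \left(-3 + 1\right) \right)} 1255 = 6 \left(-3 + 1\right) \left(6 \left(-3 + 1\right) + \frac{\left(-4\right) 6 - \frac{1}{8}}{-3 + 5}\right) 1255 = 6 \left(-2\right) \left(6 \left(-2\right) + \frac{-24 - \frac{1}{8}}{2}\right) 1255 = - 12 \left(-12 - \frac{193}{16}\right) 1255 = \left(-12\right) \left(- \frac{385}{16}\right) 1255 = \frac{1155}{4} \cdot 1255 = \frac{1449525}{4}$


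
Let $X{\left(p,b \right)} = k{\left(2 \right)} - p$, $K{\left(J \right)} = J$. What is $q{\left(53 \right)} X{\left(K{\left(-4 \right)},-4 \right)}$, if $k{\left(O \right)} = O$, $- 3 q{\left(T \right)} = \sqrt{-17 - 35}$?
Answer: $- 4 i \sqrt{13} \approx - 14.422 i$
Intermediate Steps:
$q{\left(T \right)} = - \frac{2 i \sqrt{13}}{3}$ ($q{\left(T \right)} = - \frac{\sqrt{-17 - 35}}{3} = - \frac{\sqrt{-52}}{3} = - \frac{2 i \sqrt{13}}{3}$)
$X{\left(p,b \right)} = 2 - p$
$q{\left(53 \right)} X{\left(K{\left(-4 \right)},-4 \right)} = - \frac{2 i \sqrt{13}}{3} \left(2 - -4\right) = - \frac{2 i \sqrt{13}}{3} \left(2 + 4\right) = - \frac{2 i \sqrt{13}}{3} \cdot 6 = - 4 i \sqrt{13}$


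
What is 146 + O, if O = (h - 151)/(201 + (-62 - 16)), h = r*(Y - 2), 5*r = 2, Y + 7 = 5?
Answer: 89027/615 ≈ 144.76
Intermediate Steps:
Y = -2 (Y = -7 + 5 = -2)
r = ⅖ (r = (⅕)*2 = ⅖ ≈ 0.40000)
h = -8/5 (h = 2*(-2 - 2)/5 = (⅖)*(-4) = -8/5 ≈ -1.6000)
O = -763/615 (O = (-8/5 - 151)/(201 + (-62 - 16)) = -763/(5*(201 - 78)) = -763/5/123 = -763/5*1/123 = -763/615 ≈ -1.2407)
146 + O = 146 - 763/615 = 89027/615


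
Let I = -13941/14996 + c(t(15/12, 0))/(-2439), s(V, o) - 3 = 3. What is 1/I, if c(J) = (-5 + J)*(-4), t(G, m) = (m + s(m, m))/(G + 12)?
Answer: -1938487932/1816567391 ≈ -1.0671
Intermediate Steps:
s(V, o) = 6 (s(V, o) = 3 + 3 = 6)
t(G, m) = (6 + m)/(12 + G) (t(G, m) = (m + 6)/(G + 12) = (6 + m)/(12 + G))
c(J) = 20 - 4*J
I = -1816567391/1938487932 (I = -13941/14996 + (20 - 4*(6 + 0)/(12 + 15/12))/(-2439) = -13941*1/14996 + (20 - 4*6/(12 + 15*(1/12)))*(-1/2439) = -13941/14996 + (20 - 4*6/(12 + 5/4))*(-1/2439) = -13941/14996 + (20 - 4*6/53/4)*(-1/2439) = -13941/14996 + (20 - 16*6/53)*(-1/2439) = -13941/14996 + (20 - 4*24/53)*(-1/2439) = -13941/14996 + (20 - 96/53)*(-1/2439) = -13941/14996 + (964/53)*(-1/2439) = -13941/14996 - 964/129267 = -1816567391/1938487932 ≈ -0.93711)
1/I = 1/(-1816567391/1938487932) = -1938487932/1816567391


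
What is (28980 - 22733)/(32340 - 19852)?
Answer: 6247/12488 ≈ 0.50024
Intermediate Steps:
(28980 - 22733)/(32340 - 19852) = 6247/12488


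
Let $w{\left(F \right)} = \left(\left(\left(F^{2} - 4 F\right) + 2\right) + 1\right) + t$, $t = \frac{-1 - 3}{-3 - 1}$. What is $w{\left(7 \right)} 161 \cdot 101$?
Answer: $406525$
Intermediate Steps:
$t = 1$ ($t = - \frac{4}{-4} = \left(-4\right) \left(- \frac{1}{4}\right) = 1$)
$w{\left(F \right)} = 4 + F^{2} - 4 F$ ($w{\left(F \right)} = \left(\left(\left(F^{2} - 4 F\right) + 2\right) + 1\right) + 1 = \left(\left(2 + F^{2} - 4 F\right) + 1\right) + 1 = \left(3 + F^{2} - 4 F\right) + 1 = 4 + F^{2} - 4 F$)
$w{\left(7 \right)} 161 \cdot 101 = \left(4 + 7^{2} - 28\right) 161 \cdot 101 = \left(4 + 49 - 28\right) 161 \cdot 101 = 25 \cdot 161 \cdot 101 = 4025 \cdot 101 = 406525$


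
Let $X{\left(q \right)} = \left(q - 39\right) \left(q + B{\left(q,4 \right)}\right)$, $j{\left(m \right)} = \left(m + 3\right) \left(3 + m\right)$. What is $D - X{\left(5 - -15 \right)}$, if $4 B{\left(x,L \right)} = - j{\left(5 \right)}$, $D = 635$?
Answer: $711$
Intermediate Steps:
$j{\left(m \right)} = \left(3 + m\right)^{2}$ ($j{\left(m \right)} = \left(3 + m\right) \left(3 + m\right) = \left(3 + m\right)^{2}$)
$B{\left(x,L \right)} = -16$ ($B{\left(x,L \right)} = \frac{\left(-1\right) \left(3 + 5\right)^{2}}{4} = \frac{\left(-1\right) 8^{2}}{4} = \frac{\left(-1\right) 64}{4} = \frac{1}{4} \left(-64\right) = -16$)
$X{\left(q \right)} = \left(-39 + q\right) \left(-16 + q\right)$ ($X{\left(q \right)} = \left(q - 39\right) \left(q - 16\right) = \left(-39 + q\right) \left(-16 + q\right)$)
$D - X{\left(5 - -15 \right)} = 635 - \left(624 + \left(5 - -15\right)^{2} - 55 \left(5 - -15\right)\right) = 635 - \left(624 + \left(5 + 15\right)^{2} - 55 \left(5 + 15\right)\right) = 635 - \left(624 + 20^{2} - 1100\right) = 635 - \left(624 + 400 - 1100\right) = 635 - -76 = 635 + 76 = 711$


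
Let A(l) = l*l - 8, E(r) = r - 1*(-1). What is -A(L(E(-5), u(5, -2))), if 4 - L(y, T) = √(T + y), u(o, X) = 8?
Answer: 4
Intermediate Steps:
E(r) = 1 + r (E(r) = r + 1 = 1 + r)
L(y, T) = 4 - √(T + y)
A(l) = -8 + l² (A(l) = l² - 8 = -8 + l²)
-A(L(E(-5), u(5, -2))) = -(-8 + (4 - √(8 + (1 - 5)))²) = -(-8 + (4 - √(8 - 4))²) = -(-8 + (4 - √4)²) = -(-8 + (4 - 1*2)²) = -(-8 + (4 - 2)²) = -(-8 + 2²) = -(-8 + 4) = -1*(-4) = 4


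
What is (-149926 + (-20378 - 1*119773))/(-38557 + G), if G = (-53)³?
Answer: 290077/187434 ≈ 1.5476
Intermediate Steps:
G = -148877
(-149926 + (-20378 - 1*119773))/(-38557 + G) = (-149926 + (-20378 - 1*119773))/(-38557 - 148877) = (-149926 + (-20378 - 119773))/(-187434) = (-149926 - 140151)*(-1/187434) = -290077*(-1/187434) = 290077/187434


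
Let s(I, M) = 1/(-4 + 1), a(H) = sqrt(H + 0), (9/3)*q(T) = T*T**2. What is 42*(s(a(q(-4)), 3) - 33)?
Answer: -1400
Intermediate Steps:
q(T) = T**3/3 (q(T) = (T*T**2)/3 = T**3/3)
a(H) = sqrt(H)
s(I, M) = -1/3 (s(I, M) = 1/(-3) = -1/3)
42*(s(a(q(-4)), 3) - 33) = 42*(-1/3 - 33) = 42*(-100/3) = -1400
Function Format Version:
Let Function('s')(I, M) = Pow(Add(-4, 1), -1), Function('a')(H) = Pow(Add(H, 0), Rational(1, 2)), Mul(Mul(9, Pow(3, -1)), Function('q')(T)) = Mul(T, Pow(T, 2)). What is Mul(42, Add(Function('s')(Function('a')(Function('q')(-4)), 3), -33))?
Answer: -1400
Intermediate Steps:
Function('q')(T) = Mul(Rational(1, 3), Pow(T, 3)) (Function('q')(T) = Mul(Rational(1, 3), Mul(T, Pow(T, 2))) = Mul(Rational(1, 3), Pow(T, 3)))
Function('a')(H) = Pow(H, Rational(1, 2))
Function('s')(I, M) = Rational(-1, 3) (Function('s')(I, M) = Pow(-3, -1) = Rational(-1, 3))
Mul(42, Add(Function('s')(Function('a')(Function('q')(-4)), 3), -33)) = Mul(42, Add(Rational(-1, 3), -33)) = Mul(42, Rational(-100, 3)) = -1400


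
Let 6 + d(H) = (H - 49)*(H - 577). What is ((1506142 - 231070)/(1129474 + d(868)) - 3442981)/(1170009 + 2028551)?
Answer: -941859561557/874996154464 ≈ -1.0764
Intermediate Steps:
d(H) = -6 + (-577 + H)*(-49 + H) (d(H) = -6 + (H - 49)*(H - 577) = -6 + (-49 + H)*(-577 + H) = -6 + (-577 + H)*(-49 + H))
((1506142 - 231070)/(1129474 + d(868)) - 3442981)/(1170009 + 2028551) = ((1506142 - 231070)/(1129474 + (28267 + 868² - 626*868)) - 3442981)/(1170009 + 2028551) = (1275072/(1129474 + (28267 + 753424 - 543368)) - 3442981)/3198560 = (1275072/(1129474 + 238323) - 3442981)*(1/3198560) = (1275072/1367797 - 3442981)*(1/3198560) = -4709297807785/1367797*1/3198560 = -941859561557/874996154464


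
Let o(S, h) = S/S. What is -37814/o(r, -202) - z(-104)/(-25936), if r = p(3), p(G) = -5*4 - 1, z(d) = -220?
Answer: -245186031/6484 ≈ -37814.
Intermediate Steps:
p(G) = -21 (p(G) = -20 - 1 = -21)
r = -21
o(S, h) = 1
-37814/o(r, -202) - z(-104)/(-25936) = -37814/1 - 1*(-220)/(-25936) = -37814*1 + 220*(-1/25936) = -37814 - 55/6484 = -245186031/6484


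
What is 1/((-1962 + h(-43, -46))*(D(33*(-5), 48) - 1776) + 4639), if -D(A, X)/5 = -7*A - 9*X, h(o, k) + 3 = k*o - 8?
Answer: -1/22316 ≈ -4.4811e-5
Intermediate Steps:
h(o, k) = -11 + k*o (h(o, k) = -3 + (k*o - 8) = -3 + (-8 + k*o) = -11 + k*o)
D(A, X) = 35*A + 45*X (D(A, X) = -5*(-7*A - 9*X) = -5*(-9*X - 7*A) = 35*A + 45*X)
1/((-1962 + h(-43, -46))*(D(33*(-5), 48) - 1776) + 4639) = 1/((-1962 + (-11 - 46*(-43)))*((35*(33*(-5)) + 45*48) - 1776) + 4639) = 1/((-1962 + (-11 + 1978))*((35*(-165) + 2160) - 1776) + 4639) = 1/((-1962 + 1967)*((-5775 + 2160) - 1776) + 4639) = 1/(5*(-3615 - 1776) + 4639) = 1/(5*(-5391) + 4639) = 1/(-26955 + 4639) = 1/(-22316) = -1/22316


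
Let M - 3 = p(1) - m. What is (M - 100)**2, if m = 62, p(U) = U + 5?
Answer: 23409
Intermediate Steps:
p(U) = 5 + U
M = -53 (M = 3 + ((5 + 1) - 1*62) = 3 + (6 - 62) = 3 - 56 = -53)
(M - 100)**2 = (-53 - 100)**2 = (-153)**2 = 23409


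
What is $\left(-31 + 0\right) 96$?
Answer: $-2976$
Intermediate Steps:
$\left(-31 + 0\right) 96 = \left(-31\right) 96 = -2976$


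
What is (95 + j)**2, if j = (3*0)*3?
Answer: 9025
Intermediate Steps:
j = 0 (j = 0*3 = 0)
(95 + j)**2 = (95 + 0)**2 = 95**2 = 9025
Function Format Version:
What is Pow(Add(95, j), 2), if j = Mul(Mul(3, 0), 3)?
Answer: 9025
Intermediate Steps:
j = 0 (j = Mul(0, 3) = 0)
Pow(Add(95, j), 2) = Pow(Add(95, 0), 2) = Pow(95, 2) = 9025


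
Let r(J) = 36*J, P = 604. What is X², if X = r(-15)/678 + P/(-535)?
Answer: 13549425604/3654807025 ≈ 3.7073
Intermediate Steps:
X = -116402/60455 (X = (36*(-15))/678 + 604/(-535) = -540*1/678 + 604*(-1/535) = -90/113 - 604/535 = -116402/60455 ≈ -1.9254)
X² = (-116402/60455)² = 13549425604/3654807025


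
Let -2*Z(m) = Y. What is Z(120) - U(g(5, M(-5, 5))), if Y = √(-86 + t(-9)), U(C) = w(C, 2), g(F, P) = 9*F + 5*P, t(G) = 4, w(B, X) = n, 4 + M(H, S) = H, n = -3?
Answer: 3 - I*√82/2 ≈ 3.0 - 4.5277*I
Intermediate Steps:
M(H, S) = -4 + H
w(B, X) = -3
g(F, P) = 5*P + 9*F
U(C) = -3
Y = I*√82 (Y = √(-86 + 4) = √(-82) = I*√82 ≈ 9.0554*I)
Z(m) = -I*√82/2
Z(120) - U(g(5, M(-5, 5))) = -I*√82/2 - 1*(-3) = -I*√82/2 + 3 = 3 - I*√82/2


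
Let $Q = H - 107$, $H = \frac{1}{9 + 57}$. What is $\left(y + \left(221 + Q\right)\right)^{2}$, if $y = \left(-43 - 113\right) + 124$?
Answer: $\frac{29300569}{4356} \approx 6726.5$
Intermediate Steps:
$H = \frac{1}{66} \approx 0.015152$
$y = -32$ ($y = -156 + 124 = -32$)
$Q = - \frac{7061}{66}$ ($Q = \frac{1}{66} - 107 = - \frac{7061}{66} \approx -106.98$)
$\left(y + \left(221 + Q\right)\right)^{2} = \left(-32 + \left(221 - \frac{7061}{66}\right)\right)^{2} = \left(-32 + \frac{7525}{66}\right)^{2} = \left(\frac{5413}{66}\right)^{2} = \frac{29300569}{4356}$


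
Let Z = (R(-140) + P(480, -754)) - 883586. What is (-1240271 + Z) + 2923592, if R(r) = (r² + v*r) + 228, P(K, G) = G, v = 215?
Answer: 788709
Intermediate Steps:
R(r) = 228 + r² + 215*r (R(r) = (r² + 215*r) + 228 = 228 + r² + 215*r)
Z = -894612 (Z = ((228 + (-140)² + 215*(-140)) - 754) - 883586 = ((228 + 19600 - 30100) - 754) - 883586 = (-10272 - 754) - 883586 = -11026 - 883586 = -894612)
(-1240271 + Z) + 2923592 = (-1240271 - 894612) + 2923592 = -2134883 + 2923592 = 788709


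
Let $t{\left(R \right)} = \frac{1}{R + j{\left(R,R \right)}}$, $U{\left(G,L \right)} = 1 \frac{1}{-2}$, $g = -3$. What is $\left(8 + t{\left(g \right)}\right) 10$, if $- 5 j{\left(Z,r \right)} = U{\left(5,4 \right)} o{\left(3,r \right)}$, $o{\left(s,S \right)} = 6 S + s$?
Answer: $\frac{700}{9} \approx 77.778$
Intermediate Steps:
$U{\left(G,L \right)} = - \frac{1}{2}$ ($U{\left(G,L \right)} = 1 \left(- \frac{1}{2}\right) = - \frac{1}{2}$)
$o{\left(s,S \right)} = s + 6 S$
$j{\left(Z,r \right)} = \frac{3}{10} + \frac{3 r}{5}$ ($j{\left(Z,r \right)} = - \frac{\left(- \frac{1}{2}\right) \left(3 + 6 r\right)}{5} = - \frac{- \frac{3}{2} - 3 r}{5} = \frac{3}{10} + \frac{3 r}{5}$)
$t{\left(R \right)} = \frac{1}{\frac{3}{10} + \frac{8 R}{5}}$ ($t{\left(R \right)} = \frac{1}{R + \left(\frac{3}{10} + \frac{3 R}{5}\right)} = \frac{1}{\frac{3}{10} + \frac{8 R}{5}}$)
$\left(8 + t{\left(g \right)}\right) 10 = \left(8 + \frac{10}{3 + 16 \left(-3\right)}\right) 10 = \left(8 + \frac{10}{3 - 48}\right) 10 = \left(8 + \frac{10}{-45}\right) 10 = \left(8 + 10 \left(- \frac{1}{45}\right)\right) 10 = \left(8 - \frac{2}{9}\right) 10 = \frac{70}{9} \cdot 10 = \frac{700}{9}$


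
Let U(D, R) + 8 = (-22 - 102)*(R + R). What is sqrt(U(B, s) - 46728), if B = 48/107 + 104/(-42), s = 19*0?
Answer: 4*I*sqrt(2921) ≈ 216.19*I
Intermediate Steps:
s = 0
B = -4556/2247 (B = 48*(1/107) + 104*(-1/42) = 48/107 - 52/21 = -4556/2247 ≈ -2.0276)
U(D, R) = -8 - 248*R (U(D, R) = -8 + (-22 - 102)*(R + R) = -8 - 248*R)
sqrt(U(B, s) - 46728) = sqrt((-8 - 248*0) - 46728) = sqrt((-8 + 0) - 46728) = sqrt(-8 - 46728) = sqrt(-46736) = 4*I*sqrt(2921)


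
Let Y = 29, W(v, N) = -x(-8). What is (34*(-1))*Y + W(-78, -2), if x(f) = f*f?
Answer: -1050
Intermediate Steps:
x(f) = f²
W(v, N) = -64 (W(v, N) = -1*(-8)² = -1*64 = -64)
(34*(-1))*Y + W(-78, -2) = (34*(-1))*29 - 64 = -34*29 - 64 = -986 - 64 = -1050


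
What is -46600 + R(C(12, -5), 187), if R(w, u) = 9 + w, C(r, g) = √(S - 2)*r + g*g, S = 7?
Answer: -46566 + 12*√5 ≈ -46539.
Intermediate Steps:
C(r, g) = g² + r*√5 (C(r, g) = √(7 - 2)*r + g*g = √5*r + g² = r*√5 + g² = g² + r*√5)
-46600 + R(C(12, -5), 187) = -46600 + (9 + ((-5)² + 12*√5)) = -46600 + (9 + (25 + 12*√5)) = -46600 + (34 + 12*√5) = -46566 + 12*√5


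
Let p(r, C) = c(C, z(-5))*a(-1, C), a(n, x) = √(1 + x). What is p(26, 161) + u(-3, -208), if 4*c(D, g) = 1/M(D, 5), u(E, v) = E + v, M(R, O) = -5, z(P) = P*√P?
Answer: -211 - 9*√2/20 ≈ -211.64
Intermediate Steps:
z(P) = P^(3/2)
c(D, g) = -1/20 (c(D, g) = (¼)/(-5) = (¼)*(-⅕) = -1/20)
p(r, C) = -√(1 + C)/20
p(26, 161) + u(-3, -208) = -√(1 + 161)/20 + (-3 - 208) = -9*√2/20 - 211 = -211 - 9*√2/20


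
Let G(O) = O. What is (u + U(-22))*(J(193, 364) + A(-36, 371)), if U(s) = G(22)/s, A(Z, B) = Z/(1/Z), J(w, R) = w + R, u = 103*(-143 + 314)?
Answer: 32635036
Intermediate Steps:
u = 17613 (u = 103*171 = 17613)
J(w, R) = R + w
A(Z, B) = Z² (A(Z, B) = Z*Z = Z²)
U(s) = 22/s
(u + U(-22))*(J(193, 364) + A(-36, 371)) = (17613 + 22/(-22))*((364 + 193) + (-36)²) = (17613 + 22*(-1/22))*(557 + 1296) = (17613 - 1)*1853 = 17612*1853 = 32635036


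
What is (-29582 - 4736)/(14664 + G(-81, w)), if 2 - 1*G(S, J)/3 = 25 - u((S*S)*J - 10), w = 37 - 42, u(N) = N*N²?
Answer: 17159/53003980407765 ≈ 3.2373e-10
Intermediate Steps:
u(N) = N³
w = -5
G(S, J) = -69 + 3*(-10 + J*S²)³ (G(S, J) = 6 - 3*(25 - ((S*S)*J - 10)³) = 6 - 3*(25 - (S²*J - 10)³) = 6 - 3*(25 - (J*S² - 10)³) = 6 - 3*(25 - (-10 + J*S²)³) = 6 + (-75 + 3*(-10 + J*S²)³) = -69 + 3*(-10 + J*S²)³)
(-29582 - 4736)/(14664 + G(-81, w)) = (-29582 - 4736)/(14664 + (-69 + 3*(-10 - 5*(-81)²)³)) = -34318/(14664 + (-69 + 3*(-10 - 5*6561)³)) = -34318/(14664 + (-69 + 3*(-10 - 32805)³)) = -34318/(14664 + (-69 + 3*(-32815)³)) = -34318/(14664 + (-69 + 3*(-35335986943375))) = -34318/(14664 + (-69 - 106007960830125)) = -34318/(14664 - 106007960830194) = -34318/(-106007960815530) = -34318*(-1/106007960815530) = 17159/53003980407765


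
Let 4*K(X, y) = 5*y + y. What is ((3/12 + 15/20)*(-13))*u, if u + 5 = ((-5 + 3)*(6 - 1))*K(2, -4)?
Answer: -715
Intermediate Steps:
K(X, y) = 3*y/2 (K(X, y) = (5*y + y)/4 = (6*y)/4 = 3*y/2)
u = 55 (u = -5 + ((-5 + 3)*(6 - 1))*((3/2)*(-4)) = -5 - 2*5*(-6) = -5 - 10*(-6) = -5 + 60 = 55)
((3/12 + 15/20)*(-13))*u = ((3/12 + 15/20)*(-13))*55 = ((3*(1/12) + 15*(1/20))*(-13))*55 = ((¼ + ¾)*(-13))*55 = (1*(-13))*55 = -13*55 = -715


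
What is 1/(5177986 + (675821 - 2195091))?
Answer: 1/3658716 ≈ 2.7332e-7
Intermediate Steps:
1/(5177986 + (675821 - 2195091)) = 1/(5177986 - 1519270) = 1/3658716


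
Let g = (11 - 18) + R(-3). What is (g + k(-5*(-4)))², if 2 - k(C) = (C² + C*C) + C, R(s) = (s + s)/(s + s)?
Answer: 678976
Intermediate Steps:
R(s) = 1 (R(s) = (2*s)/((2*s)) = (2*s)*(1/(2*s)) = 1)
k(C) = 2 - C - 2*C² (k(C) = 2 - ((C² + C*C) + C) = 2 - ((C² + C²) + C) = 2 - (2*C² + C) = 2 - (C + 2*C²) = 2 + (-C - 2*C²) = 2 - C - 2*C²)
g = -6 (g = (11 - 18) + 1 = -7 + 1 = -6)
(g + k(-5*(-4)))² = (-6 + (2 - (-5)*(-4) - 2*(-5*(-4))²))² = (-6 + (2 - 1*20 - 2*20²))² = (-6 + (2 - 20 - 2*400))² = (-6 + (2 - 20 - 800))² = (-6 - 818)² = (-824)² = 678976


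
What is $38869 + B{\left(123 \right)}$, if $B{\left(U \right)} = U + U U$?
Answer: $54121$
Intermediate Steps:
$B{\left(U \right)} = U + U^{2}$
$38869 + B{\left(123 \right)} = 38869 + 123 \left(1 + 123\right) = 38869 + 123 \cdot 124 = 38869 + 15252 = 54121$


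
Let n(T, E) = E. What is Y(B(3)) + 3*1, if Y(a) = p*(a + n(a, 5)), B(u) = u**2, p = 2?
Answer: 31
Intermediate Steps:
Y(a) = 10 + 2*a (Y(a) = 2*(a + 5) = 2*(5 + a) = 10 + 2*a)
Y(B(3)) + 3*1 = (10 + 2*3**2) + 3*1 = (10 + 2*9) + 3 = (10 + 18) + 3 = 28 + 3 = 31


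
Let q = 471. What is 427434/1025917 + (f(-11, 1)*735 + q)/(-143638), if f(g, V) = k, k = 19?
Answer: 23292813540/73680333023 ≈ 0.31613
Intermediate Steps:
f(g, V) = 19
427434/1025917 + (f(-11, 1)*735 + q)/(-143638) = 427434/1025917 + (19*735 + 471)/(-143638) = 427434*(1/1025917) + (13965 + 471)*(-1/143638) = 427434/1025917 + 14436*(-1/143638) = 427434/1025917 - 7218/71819 = 23292813540/73680333023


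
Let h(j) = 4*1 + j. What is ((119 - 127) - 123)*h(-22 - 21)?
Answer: 5109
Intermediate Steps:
h(j) = 4 + j
((119 - 127) - 123)*h(-22 - 21) = ((119 - 127) - 123)*(4 + (-22 - 21)) = (-8 - 123)*(4 - 43) = -131*(-39) = 5109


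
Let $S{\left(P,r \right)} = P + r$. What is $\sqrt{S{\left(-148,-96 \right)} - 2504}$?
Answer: $2 i \sqrt{687} \approx 52.421 i$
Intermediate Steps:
$\sqrt{S{\left(-148,-96 \right)} - 2504} = \sqrt{\left(-148 - 96\right) - 2504} = \sqrt{-244 - 2504} = \sqrt{-2748} = 2 i \sqrt{687}$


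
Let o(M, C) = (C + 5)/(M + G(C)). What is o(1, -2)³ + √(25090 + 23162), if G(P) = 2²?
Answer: 27/125 + 2*√12063 ≈ 219.88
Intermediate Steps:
G(P) = 4
o(M, C) = (5 + C)/(4 + M) (o(M, C) = (C + 5)/(M + 4) = (5 + C)/(4 + M))
o(1, -2)³ + √(25090 + 23162) = ((5 - 2)/(4 + 1))³ + √(25090 + 23162) = (3/5)³ + √48252 = ((⅕)*3)³ + 2*√12063 = (⅗)³ + 2*√12063 = 27/125 + 2*√12063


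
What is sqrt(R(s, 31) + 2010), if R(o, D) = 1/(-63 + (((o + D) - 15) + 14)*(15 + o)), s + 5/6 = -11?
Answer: sqrt(77998998)/197 ≈ 44.831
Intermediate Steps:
s = -71/6 (s = -5/6 - 11 = -71/6 ≈ -11.833)
R(o, D) = 1/(-63 + (15 + o)*(-1 + D + o)) (R(o, D) = 1/(-63 + (((D + o) - 15) + 14)*(15 + o)) = 1/(-63 + ((-15 + D + o) + 14)*(15 + o)) = 1/(-63 + (-1 + D + o)*(15 + o)) = 1/(-63 + (15 + o)*(-1 + D + o)))
sqrt(R(s, 31) + 2010) = sqrt(1/(-78 + (-71/6)**2 + 14*(-71/6) + 15*31 + 31*(-71/6)) + 2010) = sqrt(1/(-78 + 5041/36 - 497/3 + 465 - 2201/6) + 2010) = sqrt(1/(-197/36) + 2010) = sqrt(-36/197 + 2010) = sqrt(395934/197) = sqrt(77998998)/197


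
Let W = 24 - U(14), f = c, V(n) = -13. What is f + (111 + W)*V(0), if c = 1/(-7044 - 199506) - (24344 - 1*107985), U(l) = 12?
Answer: 16945775099/206550 ≈ 82042.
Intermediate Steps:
c = 17276048549/206550 (c = 1/(-206550) - (24344 - 107985) = -1/206550 - 1*(-83641) = -1/206550 + 83641 = 17276048549/206550 ≈ 83641.)
f = 17276048549/206550 ≈ 83641.
W = 12 (W = 24 - 1*12 = 24 - 12 = 12)
f + (111 + W)*V(0) = 17276048549/206550 + (111 + 12)*(-13) = 17276048549/206550 + 123*(-13) = 17276048549/206550 - 1599 = 16945775099/206550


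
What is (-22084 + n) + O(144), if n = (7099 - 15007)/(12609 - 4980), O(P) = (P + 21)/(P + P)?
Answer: -5391435943/244128 ≈ -22084.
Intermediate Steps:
O(P) = (21 + P)/(2*P) (O(P) = (21 + P)/((2*P)) = (21 + P)*(1/(2*P)) = (21 + P)/(2*P))
n = -2636/2543 (n = -7908/7629 = -7908*1/7629 = -2636/2543 ≈ -1.0366)
(-22084 + n) + O(144) = (-22084 - 2636/2543) + (1/2)*(21 + 144)/144 = -56162248/2543 + (1/2)*(1/144)*165 = -56162248/2543 + 55/96 = -5391435943/244128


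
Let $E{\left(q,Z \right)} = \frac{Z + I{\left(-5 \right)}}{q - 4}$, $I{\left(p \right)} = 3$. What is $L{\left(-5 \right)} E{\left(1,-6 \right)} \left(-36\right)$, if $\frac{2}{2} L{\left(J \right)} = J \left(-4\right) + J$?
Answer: $-540$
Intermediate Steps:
$L{\left(J \right)} = - 3 J$ ($L{\left(J \right)} = J \left(-4\right) + J = - 4 J + J = - 3 J$)
$E{\left(q,Z \right)} = \frac{3 + Z}{-4 + q}$ ($E{\left(q,Z \right)} = \frac{Z + 3}{q - 4} = \frac{3 + Z}{-4 + q}$)
$L{\left(-5 \right)} E{\left(1,-6 \right)} \left(-36\right) = \left(-3\right) \left(-5\right) \frac{3 - 6}{-4 + 1} \left(-36\right) = 15 \frac{1}{-3} \left(-3\right) \left(-36\right) = 15 \left(\left(- \frac{1}{3}\right) \left(-3\right)\right) \left(-36\right) = 15 \cdot 1 \left(-36\right) = 15 \left(-36\right) = -540$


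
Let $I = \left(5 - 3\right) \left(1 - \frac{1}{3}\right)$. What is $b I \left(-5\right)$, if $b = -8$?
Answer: $\frac{160}{3} \approx 53.333$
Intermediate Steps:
$I = \frac{4}{3}$ ($I = 2 \left(1 - \frac{1}{3}\right) = 2 \cdot \frac{2}{3} = \frac{4}{3} \approx 1.3333$)
$b I \left(-5\right) = \left(-8\right) \frac{4}{3} \left(-5\right) = \left(- \frac{32}{3}\right) \left(-5\right) = \frac{160}{3}$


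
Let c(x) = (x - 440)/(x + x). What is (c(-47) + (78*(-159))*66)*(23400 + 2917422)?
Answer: -113135658835131/47 ≈ -2.4071e+12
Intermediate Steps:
c(x) = (-440 + x)/(2*x) (c(x) = (-440 + x)/((2*x)) = (-440 + x)*(1/(2*x)) = (-440 + x)/(2*x))
(c(-47) + (78*(-159))*66)*(23400 + 2917422) = ((½)*(-440 - 47)/(-47) + (78*(-159))*66)*(23400 + 2917422) = ((½)*(-1/47)*(-487) - 12402*66)*2940822 = (487/94 - 818532)*2940822 = -76941521/94*2940822 = -113135658835131/47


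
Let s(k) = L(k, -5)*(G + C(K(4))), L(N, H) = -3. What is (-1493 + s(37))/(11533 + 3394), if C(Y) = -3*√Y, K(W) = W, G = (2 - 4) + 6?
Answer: -1487/14927 ≈ -0.099618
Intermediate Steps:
G = 4 (G = -2 + 6 = 4)
s(k) = 6 (s(k) = -3*(4 - 3*√4) = -3*(4 - 3*2) = -3*(4 - 6) = -3*(-2) = 6)
(-1493 + s(37))/(11533 + 3394) = (-1493 + 6)/(11533 + 3394) = -1487/14927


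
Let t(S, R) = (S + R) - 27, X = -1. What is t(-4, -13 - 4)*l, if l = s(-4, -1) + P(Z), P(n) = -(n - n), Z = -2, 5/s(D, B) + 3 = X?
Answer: 60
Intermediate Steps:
s(D, B) = -5/4 (s(D, B) = 5/(-3 - 1) = 5/(-4) = 5*(-¼) = -5/4)
P(n) = 0 (P(n) = -1*0 = 0)
t(S, R) = -27 + R + S (t(S, R) = (R + S) - 27 = -27 + R + S)
l = -5/4 (l = -5/4 + 0 = -5/4 ≈ -1.2500)
t(-4, -13 - 4)*l = (-27 + (-13 - 4) - 4)*(-5/4) = (-27 - 17 - 4)*(-5/4) = -48*(-5/4) = 60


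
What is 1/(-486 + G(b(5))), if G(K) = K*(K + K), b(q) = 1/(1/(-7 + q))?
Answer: -1/478 ≈ -0.0020920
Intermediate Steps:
b(q) = -7 + q
G(K) = 2*K² (G(K) = K*(2*K) = 2*K²)
1/(-486 + G(b(5))) = 1/(-486 + 2*(-7 + 5)²) = 1/(-486 + 2*(-2)²) = 1/(-486 + 2*4) = 1/(-486 + 8) = 1/(-478) = -1/478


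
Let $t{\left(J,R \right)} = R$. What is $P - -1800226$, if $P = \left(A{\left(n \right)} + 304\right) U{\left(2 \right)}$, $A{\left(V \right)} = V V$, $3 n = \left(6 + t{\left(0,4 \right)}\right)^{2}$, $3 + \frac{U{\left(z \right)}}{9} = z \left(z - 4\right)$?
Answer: $1711074$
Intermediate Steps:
$U{\left(z \right)} = -27 + 9 z \left(-4 + z\right)$ ($U{\left(z \right)} = -27 + 9 z \left(z - 4\right) = -27 + 9 z \left(-4 + z\right)$)
$n = \frac{100}{3}$ ($n = \frac{\left(6 + 4\right)^{2}}{3} = \frac{10^{2}}{3} = \frac{1}{3} \cdot 100 = \frac{100}{3} \approx 33.333$)
$A{\left(V \right)} = V^{2}$
$P = -89152$ ($P = \left(\left(\frac{100}{3}\right)^{2} + 304\right) \left(-27 - 72 + 9 \cdot 2^{2}\right) = \left(\frac{10000}{9} + 304\right) \left(-27 - 72 + 9 \cdot 4\right) = \frac{12736 \left(-27 - 72 + 36\right)}{9} = \frac{12736}{9} \left(-63\right) = -89152$)
$P - -1800226 = -89152 - -1800226 = -89152 + 1800226 = 1711074$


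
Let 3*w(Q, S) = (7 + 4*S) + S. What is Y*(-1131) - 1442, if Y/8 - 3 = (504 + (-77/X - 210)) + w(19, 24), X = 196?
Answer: -21477228/7 ≈ -3.0682e+6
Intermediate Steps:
w(Q, S) = 7/3 + 5*S/3 (w(Q, S) = ((7 + 4*S) + S)/3 = (7 + 5*S)/3 = 7/3 + 5*S/3)
Y = 56942/21 (Y = 24 + 8*((504 + (-77/196 - 210)) + (7/3 + (5/3)*24)) = 24 + 8*((504 + (-77*1/196 - 210)) + (7/3 + 40)) = 24 + 8*((504 + (-11/28 - 210)) + 127/3) = 24 + 8*((504 - 5891/28) + 127/3) = 24 + 8*(8221/28 + 127/3) = 24 + 8*(28219/84) = 24 + 56438/21 = 56942/21 ≈ 2711.5)
Y*(-1131) - 1442 = (56942/21)*(-1131) - 1442 = -21467134/7 - 1442 = -21477228/7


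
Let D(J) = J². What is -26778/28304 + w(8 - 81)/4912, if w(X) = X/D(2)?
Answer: -33012521/34757312 ≈ -0.94980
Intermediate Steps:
w(X) = X/4 (w(X) = X/(2²) = X/4)
-26778/28304 + w(8 - 81)/4912 = -26778/28304 + ((8 - 81)/4)/4912 = -26778*1/28304 + ((¼)*(-73))*(1/4912) = -13389/14152 - 73/4*1/4912 = -13389/14152 - 73/19648 = -33012521/34757312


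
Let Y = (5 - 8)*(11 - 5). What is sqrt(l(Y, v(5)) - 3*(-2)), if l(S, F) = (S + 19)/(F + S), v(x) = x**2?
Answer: sqrt(301)/7 ≈ 2.4785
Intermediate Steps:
Y = -18 (Y = -3*6 = -18)
l(S, F) = (19 + S)/(F + S)
sqrt(l(Y, v(5)) - 3*(-2)) = sqrt((19 - 18)/(5**2 - 18) - 3*(-2)) = sqrt(1/(25 - 18) + 6) = sqrt(1/7 + 6) = sqrt(43/7) = sqrt(301)/7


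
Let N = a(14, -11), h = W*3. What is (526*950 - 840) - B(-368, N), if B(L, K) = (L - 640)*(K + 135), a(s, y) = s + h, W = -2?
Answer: 643004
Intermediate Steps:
h = -6 (h = -2*3 = -6)
a(s, y) = -6 + s (a(s, y) = s - 6 = -6 + s)
N = 8 (N = -6 + 14 = 8)
B(L, K) = (-640 + L)*(135 + K)
(526*950 - 840) - B(-368, N) = (526*950 - 840) - (-86400 - 640*8 + 135*(-368) + 8*(-368)) = (499700 - 840) - (-86400 - 5120 - 49680 - 2944) = 498860 - 1*(-144144) = 498860 + 144144 = 643004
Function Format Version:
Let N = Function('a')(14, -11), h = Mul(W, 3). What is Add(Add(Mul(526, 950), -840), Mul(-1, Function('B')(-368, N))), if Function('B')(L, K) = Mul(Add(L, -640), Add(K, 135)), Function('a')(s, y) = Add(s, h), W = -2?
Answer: 643004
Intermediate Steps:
h = -6 (h = Mul(-2, 3) = -6)
Function('a')(s, y) = Add(-6, s) (Function('a')(s, y) = Add(s, -6) = Add(-6, s))
N = 8 (N = Add(-6, 14) = 8)
Function('B')(L, K) = Mul(Add(-640, L), Add(135, K))
Add(Add(Mul(526, 950), -840), Mul(-1, Function('B')(-368, N))) = Add(Add(Mul(526, 950), -840), Mul(-1, Add(-86400, Mul(-640, 8), Mul(135, -368), Mul(8, -368)))) = Add(Add(499700, -840), Mul(-1, Add(-86400, -5120, -49680, -2944))) = Add(498860, Mul(-1, -144144)) = Add(498860, 144144) = 643004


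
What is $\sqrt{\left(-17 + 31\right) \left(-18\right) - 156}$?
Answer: $2 i \sqrt{102} \approx 20.199 i$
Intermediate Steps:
$\sqrt{\left(-17 + 31\right) \left(-18\right) - 156} = \sqrt{14 \left(-18\right) - 156} = \sqrt{-252 - 156} = \sqrt{-408} = 2 i \sqrt{102}$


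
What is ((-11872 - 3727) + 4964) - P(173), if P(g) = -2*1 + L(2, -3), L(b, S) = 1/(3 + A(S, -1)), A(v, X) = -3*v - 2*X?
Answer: -148863/14 ≈ -10633.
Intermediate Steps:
L(b, S) = 1/(5 - 3*S) (L(b, S) = 1/(3 + (-3*S - 2*(-1))) = 1/(3 + (-3*S + 2)) = 1/(3 + (2 - 3*S)) = 1/(5 - 3*S))
P(g) = -27/14 (P(g) = -2*1 - 1/(-5 + 3*(-3)) = -2 - 1/(-5 - 9) = -2 - 1/(-14) = -2 - 1*(-1/14) = -2 + 1/14 = -27/14)
((-11872 - 3727) + 4964) - P(173) = ((-11872 - 3727) + 4964) - 1*(-27/14) = (-15599 + 4964) + 27/14 = -10635 + 27/14 = -148863/14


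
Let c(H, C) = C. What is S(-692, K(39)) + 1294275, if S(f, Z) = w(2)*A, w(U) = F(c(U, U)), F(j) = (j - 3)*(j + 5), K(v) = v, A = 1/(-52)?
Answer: 67302307/52 ≈ 1.2943e+6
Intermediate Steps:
A = -1/52 ≈ -0.019231
F(j) = (-3 + j)*(5 + j)
w(U) = -15 + U² + 2*U
S(f, Z) = 7/52 (S(f, Z) = (-15 + 2² + 2*2)*(-1/52) = (-15 + 4 + 4)*(-1/52) = -7*(-1/52) = 7/52)
S(-692, K(39)) + 1294275 = 7/52 + 1294275 = 67302307/52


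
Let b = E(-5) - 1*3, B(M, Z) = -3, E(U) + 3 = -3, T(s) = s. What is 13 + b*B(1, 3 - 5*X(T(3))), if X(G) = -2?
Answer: 40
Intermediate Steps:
E(U) = -6 (E(U) = -3 - 3 = -6)
b = -9 (b = -6 - 1*3 = -6 - 3 = -9)
13 + b*B(1, 3 - 5*X(T(3))) = 13 - 9*(-3) = 13 + 27 = 40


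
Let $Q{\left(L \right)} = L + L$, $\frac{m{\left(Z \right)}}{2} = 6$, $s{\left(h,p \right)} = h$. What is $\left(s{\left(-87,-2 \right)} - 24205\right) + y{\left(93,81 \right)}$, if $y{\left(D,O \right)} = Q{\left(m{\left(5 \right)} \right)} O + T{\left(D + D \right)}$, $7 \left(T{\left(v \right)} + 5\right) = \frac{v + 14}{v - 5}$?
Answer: $- \frac{28321051}{1267} \approx -22353.0$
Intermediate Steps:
$T{\left(v \right)} = -5 + \frac{14 + v}{7 \left(-5 + v\right)}$ ($T{\left(v \right)} = -5 + \frac{\left(v + 14\right) \frac{1}{v - 5}}{7} = -5 + \frac{\left(14 + v\right) \frac{1}{-5 + v}}{7} = -5 + \frac{\frac{1}{-5 + v} \left(14 + v\right)}{7} = -5 + \frac{14 + v}{7 \left(-5 + v\right)}$)
$m{\left(Z \right)} = 12$ ($m{\left(Z \right)} = 2 \cdot 6 = 12$)
$Q{\left(L \right)} = 2 L$
$y{\left(D,O \right)} = 24 O + \frac{189 - 68 D}{7 \left(-5 + 2 D\right)}$ ($y{\left(D,O \right)} = 2 \cdot 12 O + \frac{189 - 34 \left(D + D\right)}{7 \left(-5 + \left(D + D\right)\right)} = 24 O + \frac{189 - 34 \cdot 2 D}{7 \left(-5 + 2 D\right)} = 24 O + \frac{189 - 68 D}{7 \left(-5 + 2 D\right)}$)
$\left(s{\left(-87,-2 \right)} - 24205\right) + y{\left(93,81 \right)} = \left(-87 - 24205\right) + \frac{189 - 6324 + 168 \cdot 81 \left(-5 + 2 \cdot 93\right)}{7 \left(-5 + 2 \cdot 93\right)} = -24292 + \frac{189 - 6324 + 168 \cdot 81 \left(-5 + 186\right)}{7 \left(-5 + 186\right)} = -24292 + \frac{189 - 6324 + 168 \cdot 81 \cdot 181}{7 \cdot 181} = -24292 + \frac{1}{7} \cdot \frac{1}{181} \left(189 - 6324 + 2463048\right) = -24292 + \frac{1}{7} \cdot \frac{1}{181} \cdot 2456913 = -24292 + \frac{2456913}{1267} = - \frac{28321051}{1267}$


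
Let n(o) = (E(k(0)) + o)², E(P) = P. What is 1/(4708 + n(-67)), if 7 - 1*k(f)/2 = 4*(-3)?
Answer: 1/5549 ≈ 0.00018021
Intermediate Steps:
k(f) = 38 (k(f) = 14 - 8*(-3) = 14 - 2*(-12) = 14 + 24 = 38)
n(o) = (38 + o)²
1/(4708 + n(-67)) = 1/(4708 + (38 - 67)²) = 1/(4708 + (-29)²) = 1/(4708 + 841) = 1/5549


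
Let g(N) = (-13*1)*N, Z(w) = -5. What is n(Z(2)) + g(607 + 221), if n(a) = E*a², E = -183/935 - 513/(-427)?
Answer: -857487066/79849 ≈ -10739.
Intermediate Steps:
E = 401514/399245 (E = -183*1/935 - 513*(-1/427) = -183/935 + 513/427 = 401514/399245 ≈ 1.0057)
g(N) = -13*N
n(a) = 401514*a²/399245
n(Z(2)) + g(607 + 221) = (401514/399245)*(-5)² - 13*(607 + 221) = (401514/399245)*25 - 13*828 = 2007570/79849 - 10764 = -857487066/79849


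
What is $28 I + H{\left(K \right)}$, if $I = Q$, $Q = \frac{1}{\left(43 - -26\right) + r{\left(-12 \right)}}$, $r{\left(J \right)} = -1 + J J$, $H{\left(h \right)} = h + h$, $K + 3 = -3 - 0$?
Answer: $- \frac{629}{53} \approx -11.868$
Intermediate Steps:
$K = -6$ ($K = -3 - 3 = -6$)
$H{\left(h \right)} = 2 h$
$r{\left(J \right)} = -1 + J^{2}$
$Q = \frac{1}{212}$ ($Q = \frac{1}{\left(43 - -26\right) - \left(1 - \left(-12\right)^{2}\right)} = \frac{1}{\left(43 + 26\right) + \left(-1 + 144\right)} = \frac{1}{69 + 143} = \frac{1}{212} \approx 0.004717$)
$I = \frac{1}{212} \approx 0.004717$
$28 I + H{\left(K \right)} = 28 \cdot \frac{1}{212} + 2 \left(-6\right) = \frac{7}{53} - 12 = - \frac{629}{53}$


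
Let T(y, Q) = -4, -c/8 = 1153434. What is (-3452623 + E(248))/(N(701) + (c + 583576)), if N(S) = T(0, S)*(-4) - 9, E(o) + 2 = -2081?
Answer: 3454706/8643889 ≈ 0.39967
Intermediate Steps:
c = -9227472 (c = -8*1153434 = -9227472)
E(o) = -2083 (E(o) = -2 - 2081 = -2083)
N(S) = 7 (N(S) = -4*(-4) - 9 = 16 - 9 = 7)
(-3452623 + E(248))/(N(701) + (c + 583576)) = (-3452623 - 2083)/(7 + (-9227472 + 583576)) = -3454706/(7 - 8643896) = -3454706/(-8643889) = -3454706*(-1/8643889) = 3454706/8643889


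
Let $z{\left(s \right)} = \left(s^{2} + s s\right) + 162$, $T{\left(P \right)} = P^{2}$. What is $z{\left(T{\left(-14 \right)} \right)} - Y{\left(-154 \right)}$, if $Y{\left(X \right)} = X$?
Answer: $77148$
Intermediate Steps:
$z{\left(s \right)} = 162 + 2 s^{2}$ ($z{\left(s \right)} = \left(s^{2} + s^{2}\right) + 162 = 2 s^{2} + 162 = 162 + 2 s^{2}$)
$z{\left(T{\left(-14 \right)} \right)} - Y{\left(-154 \right)} = \left(162 + 2 \left(\left(-14\right)^{2}\right)^{2}\right) - -154 = \left(162 + 2 \cdot 196^{2}\right) + 154 = \left(162 + 2 \cdot 38416\right) + 154 = \left(162 + 76832\right) + 154 = 76994 + 154 = 77148$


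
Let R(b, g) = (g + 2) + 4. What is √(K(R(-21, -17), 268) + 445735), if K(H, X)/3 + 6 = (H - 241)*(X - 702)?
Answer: √773821 ≈ 879.67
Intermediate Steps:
R(b, g) = 6 + g (R(b, g) = (2 + g) + 4 = 6 + g)
K(H, X) = -18 + 3*(-702 + X)*(-241 + H) (K(H, X) = -18 + 3*((H - 241)*(X - 702)) = -18 + 3*((-241 + H)*(-702 + X)) = -18 + 3*((-702 + X)*(-241 + H)) = -18 + 3*(-702 + X)*(-241 + H))
√(K(R(-21, -17), 268) + 445735) = √((507528 - 2106*(6 - 17) - 723*268 + 3*(6 - 17)*268) + 445735) = √((507528 - 2106*(-11) - 193764 + 3*(-11)*268) + 445735) = √((507528 + 23166 - 193764 - 8844) + 445735) = √(328086 + 445735) = √773821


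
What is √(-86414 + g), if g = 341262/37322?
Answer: I*√30089015490203/18661 ≈ 293.95*I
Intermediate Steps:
g = 170631/18661 (g = 341262*(1/37322) = 170631/18661 ≈ 9.1437)
√(-86414 + g) = √(-86414 + 170631/18661) = √(-1612401023/18661) = I*√30089015490203/18661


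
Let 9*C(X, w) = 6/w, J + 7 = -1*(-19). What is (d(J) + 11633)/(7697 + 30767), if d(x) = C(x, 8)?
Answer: 139597/461568 ≈ 0.30244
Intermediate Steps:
J = 12 (J = -7 - 1*(-19) = -7 + 19 = 12)
C(X, w) = 2/(3*w) (C(X, w) = (6/w)/9 = 2/(3*w))
d(x) = 1/12 (d(x) = (⅔)/8 = (⅔)*(⅛) = 1/12)
(d(J) + 11633)/(7697 + 30767) = (1/12 + 11633)/(7697 + 30767) = (139597/12)/38464 = (139597/12)*(1/38464) = 139597/461568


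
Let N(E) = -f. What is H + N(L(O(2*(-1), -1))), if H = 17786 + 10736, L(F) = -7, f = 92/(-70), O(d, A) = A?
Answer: 998316/35 ≈ 28523.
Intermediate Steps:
f = -46/35 (f = 92*(-1/70) = -46/35 ≈ -1.3143)
N(E) = 46/35 (N(E) = -1*(-46/35) = 46/35)
H = 28522
H + N(L(O(2*(-1), -1))) = 28522 + 46/35 = 998316/35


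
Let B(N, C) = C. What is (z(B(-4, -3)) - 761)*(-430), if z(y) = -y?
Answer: 325940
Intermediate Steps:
(z(B(-4, -3)) - 761)*(-430) = (-1*(-3) - 761)*(-430) = (3 - 761)*(-430) = -758*(-430) = 325940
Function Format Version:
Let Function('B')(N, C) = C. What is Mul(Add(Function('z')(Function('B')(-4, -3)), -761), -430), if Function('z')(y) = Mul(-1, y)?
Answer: 325940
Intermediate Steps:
Mul(Add(Function('z')(Function('B')(-4, -3)), -761), -430) = Mul(Add(Mul(-1, -3), -761), -430) = Mul(Add(3, -761), -430) = Mul(-758, -430) = 325940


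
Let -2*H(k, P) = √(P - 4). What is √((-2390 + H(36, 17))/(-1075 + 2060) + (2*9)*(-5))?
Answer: √(-358697600 - 1970*√13)/1970 ≈ 9.614*I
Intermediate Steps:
H(k, P) = -√(-4 + P)/2 (H(k, P) = -√(P - 4)/2 = -√(-4 + P)/2)
√((-2390 + H(36, 17))/(-1075 + 2060) + (2*9)*(-5)) = √((-2390 - √(-4 + 17)/2)/(-1075 + 2060) + (2*9)*(-5)) = √((-2390 - √13/2)/985 + 18*(-5)) = √((-2390 - √13/2)*(1/985) - 90) = √((-478/197 - √13/1970) - 90) = √(-18208/197 - √13/1970)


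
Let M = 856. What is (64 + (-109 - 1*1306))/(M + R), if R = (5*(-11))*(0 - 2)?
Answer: -193/138 ≈ -1.3986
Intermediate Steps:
R = 110 (R = -55*(-2) = 110)
(64 + (-109 - 1*1306))/(M + R) = (64 + (-109 - 1*1306))/(856 + 110) = (64 + (-109 - 1306))/966 = (64 - 1415)*(1/966) = -1351*1/966 = -193/138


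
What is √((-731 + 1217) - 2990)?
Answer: 2*I*√626 ≈ 50.04*I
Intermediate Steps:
√((-731 + 1217) - 2990) = √(486 - 2990) = √(-2504) = 2*I*√626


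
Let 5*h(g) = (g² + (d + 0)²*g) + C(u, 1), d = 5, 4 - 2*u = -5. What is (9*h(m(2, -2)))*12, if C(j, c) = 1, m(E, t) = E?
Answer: 1188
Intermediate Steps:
u = 9/2 (u = 2 - ½*(-5) = 2 + 5/2 = 9/2 ≈ 4.5000)
h(g) = ⅕ + 5*g + g²/5 (h(g) = ((g² + (5 + 0)²*g) + 1)/5 = ((g² + 5²*g) + 1)/5 = ((g² + 25*g) + 1)/5 = (1 + g² + 25*g)/5 = ⅕ + 5*g + g²/5)
(9*h(m(2, -2)))*12 = (9*(⅕ + 5*2 + (⅕)*2²))*12 = (9*(⅕ + 10 + (⅕)*4))*12 = (9*(⅕ + 10 + ⅘))*12 = (9*11)*12 = 99*12 = 1188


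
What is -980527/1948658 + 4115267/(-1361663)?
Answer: -9354395298087/2653415498254 ≈ -3.5254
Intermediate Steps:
-980527/1948658 + 4115267/(-1361663) = -980527*1/1948658 + 4115267*(-1/1361663) = -980527/1948658 - 4115267/1361663 = -9354395298087/2653415498254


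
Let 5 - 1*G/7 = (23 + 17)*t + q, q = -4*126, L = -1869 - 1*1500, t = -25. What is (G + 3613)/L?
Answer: -14176/3369 ≈ -4.2078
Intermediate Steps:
L = -3369 (L = -1869 - 1500 = -3369)
q = -504
G = 10563 (G = 35 - 7*((23 + 17)*(-25) - 504) = 35 - 7*(40*(-25) - 504) = 35 - 7*(-1000 - 504) = 35 - 7*(-1504) = 35 + 10528 = 10563)
(G + 3613)/L = (10563 + 3613)/(-3369) = 14176*(-1/3369) = -14176/3369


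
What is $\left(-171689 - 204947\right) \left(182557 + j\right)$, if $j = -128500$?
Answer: $-20359812252$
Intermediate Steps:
$\left(-171689 - 204947\right) \left(182557 + j\right) = \left(-171689 - 204947\right) \left(182557 - 128500\right) = \left(-376636\right) 54057 = -20359812252$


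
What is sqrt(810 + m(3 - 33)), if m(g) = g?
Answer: 2*sqrt(195) ≈ 27.928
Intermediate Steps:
sqrt(810 + m(3 - 33)) = sqrt(810 + (3 - 33)) = sqrt(810 - 30) = sqrt(780) = 2*sqrt(195)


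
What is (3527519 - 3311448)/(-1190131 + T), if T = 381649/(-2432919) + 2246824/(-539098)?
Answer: -141697391995426701/780479896051138490 ≈ -0.18155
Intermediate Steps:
T = -2836043505929/655790883531 (T = 381649*(-1/2432919) + 2246824*(-1/539098) = -381649/2432919 - 1123412/269549 = -2836043505929/655790883531 ≈ -4.3246)
(3527519 - 3311448)/(-1190131 + T) = (3527519 - 3311448)/(-1190131 - 2836043505929/655790883531) = 216071/(-780479896051138490/655790883531) = 216071*(-655790883531/780479896051138490) = -141697391995426701/780479896051138490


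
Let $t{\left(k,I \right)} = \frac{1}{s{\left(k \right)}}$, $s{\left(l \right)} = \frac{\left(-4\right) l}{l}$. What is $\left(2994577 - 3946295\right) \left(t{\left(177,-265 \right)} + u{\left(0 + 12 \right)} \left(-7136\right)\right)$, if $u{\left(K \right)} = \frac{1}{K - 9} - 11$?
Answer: $- \frac{434651989895}{6} \approx -7.2442 \cdot 10^{10}$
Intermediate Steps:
$s{\left(l \right)} = -4$
$t{\left(k,I \right)} = - \frac{1}{4}$ ($t{\left(k,I \right)} = \frac{1}{-4} = - \frac{1}{4}$)
$u{\left(K \right)} = -11 + \frac{1}{-9 + K}$ ($u{\left(K \right)} = \frac{1}{-9 + K} - 11 = -11 + \frac{1}{-9 + K}$)
$\left(2994577 - 3946295\right) \left(t{\left(177,-265 \right)} + u{\left(0 + 12 \right)} \left(-7136\right)\right) = \left(2994577 - 3946295\right) \left(- \frac{1}{4} + \frac{100 - 11 \left(0 + 12\right)}{-9 + \left(0 + 12\right)} \left(-7136\right)\right) = - 951718 \left(- \frac{1}{4} + \frac{100 - 132}{-9 + 12} \left(-7136\right)\right) = - 951718 \left(- \frac{1}{4} + \frac{100 - 132}{3} \left(-7136\right)\right) = - 951718 \left(- \frac{1}{4} + \frac{1}{3} \left(-32\right) \left(-7136\right)\right) = - 951718 \left(- \frac{1}{4} - - \frac{228352}{3}\right) = - 951718 \left(- \frac{1}{4} + \frac{228352}{3}\right) = \left(-951718\right) \frac{913405}{12} = - \frac{434651989895}{6}$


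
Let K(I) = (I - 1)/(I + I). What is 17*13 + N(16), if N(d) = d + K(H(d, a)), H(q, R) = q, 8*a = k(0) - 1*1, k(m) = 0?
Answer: 7599/32 ≈ 237.47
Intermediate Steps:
a = -⅛ (a = (0 - 1*1)/8 = (0 - 1)/8 = (⅛)*(-1) = -⅛ ≈ -0.12500)
K(I) = (-1 + I)/(2*I) (K(I) = (-1 + I)/((2*I)) = (-1 + I)*(1/(2*I)) = (-1 + I)/(2*I))
N(d) = d + (-1 + d)/(2*d)
17*13 + N(16) = 17*13 + (½ + 16 - ½/16) = 221 + (½ + 16 - ½*1/16) = 221 + (½ + 16 - 1/32) = 221 + 527/32 = 7599/32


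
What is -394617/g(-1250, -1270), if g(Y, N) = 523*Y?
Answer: 394617/653750 ≈ 0.60362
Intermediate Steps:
-394617/g(-1250, -1270) = -394617/(523*(-1250)) = -394617/(-653750) = -394617*(-1/653750) = 394617/653750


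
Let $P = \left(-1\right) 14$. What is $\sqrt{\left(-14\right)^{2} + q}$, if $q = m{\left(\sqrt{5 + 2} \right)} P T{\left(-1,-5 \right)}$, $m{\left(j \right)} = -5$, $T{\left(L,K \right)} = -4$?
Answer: $2 i \sqrt{21} \approx 9.1651 i$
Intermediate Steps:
$P = -14$
$q = -280$ ($q = \left(-5\right) \left(-14\right) \left(-4\right) = 70 \left(-4\right) = -280$)
$\sqrt{\left(-14\right)^{2} + q} = \sqrt{\left(-14\right)^{2} - 280} = \sqrt{196 - 280} = \sqrt{-84} = 2 i \sqrt{21}$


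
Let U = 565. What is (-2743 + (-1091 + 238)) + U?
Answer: -3031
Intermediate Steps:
(-2743 + (-1091 + 238)) + U = (-2743 + (-1091 + 238)) + 565 = (-2743 - 853) + 565 = -3596 + 565 = -3031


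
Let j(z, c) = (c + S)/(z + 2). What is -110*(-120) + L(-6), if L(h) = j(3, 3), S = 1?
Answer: 66004/5 ≈ 13201.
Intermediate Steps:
j(z, c) = (1 + c)/(2 + z) (j(z, c) = (c + 1)/(z + 2) = (1 + c)/(2 + z))
L(h) = 4/5 (L(h) = (1 + 3)/(2 + 3) = 4/5)
-110*(-120) + L(-6) = -110*(-120) + 4/5 = 13200 + 4/5 = 66004/5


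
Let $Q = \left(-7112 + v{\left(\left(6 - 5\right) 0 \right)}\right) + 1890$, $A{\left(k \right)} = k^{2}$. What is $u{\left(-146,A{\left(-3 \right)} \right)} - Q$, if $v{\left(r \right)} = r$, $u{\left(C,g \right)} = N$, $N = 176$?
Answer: $5398$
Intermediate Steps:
$u{\left(C,g \right)} = 176$
$Q = -5222$ ($Q = \left(-7112 + \left(6 - 5\right) 0\right) + 1890 = \left(-7112 + 1 \cdot 0\right) + 1890 = \left(-7112 + 0\right) + 1890 = -7112 + 1890 = -5222$)
$u{\left(-146,A{\left(-3 \right)} \right)} - Q = 176 - -5222 = 176 + 5222 = 5398$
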